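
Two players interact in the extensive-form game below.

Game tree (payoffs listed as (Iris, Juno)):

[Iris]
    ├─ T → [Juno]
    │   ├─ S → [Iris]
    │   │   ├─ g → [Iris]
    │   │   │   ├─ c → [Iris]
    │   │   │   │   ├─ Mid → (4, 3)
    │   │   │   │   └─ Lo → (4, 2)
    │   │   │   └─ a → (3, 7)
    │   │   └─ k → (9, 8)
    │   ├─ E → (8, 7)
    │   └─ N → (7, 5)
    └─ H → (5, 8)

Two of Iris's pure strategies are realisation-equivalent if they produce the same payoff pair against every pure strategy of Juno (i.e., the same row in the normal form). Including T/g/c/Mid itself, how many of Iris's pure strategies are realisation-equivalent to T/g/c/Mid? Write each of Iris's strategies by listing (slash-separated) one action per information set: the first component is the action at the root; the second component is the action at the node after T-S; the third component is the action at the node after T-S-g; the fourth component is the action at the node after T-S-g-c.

1

Row for T/g/c/Mid (columns S, E, N): (4,3) (8,7) (7,5).
Every one of Iris's information sets is on the play path for some reply by Juno when Iris follows T/g/c/Mid.
Changing the action at any of them therefore changes at least one column, so only T/g/c/Mid itself gives this row.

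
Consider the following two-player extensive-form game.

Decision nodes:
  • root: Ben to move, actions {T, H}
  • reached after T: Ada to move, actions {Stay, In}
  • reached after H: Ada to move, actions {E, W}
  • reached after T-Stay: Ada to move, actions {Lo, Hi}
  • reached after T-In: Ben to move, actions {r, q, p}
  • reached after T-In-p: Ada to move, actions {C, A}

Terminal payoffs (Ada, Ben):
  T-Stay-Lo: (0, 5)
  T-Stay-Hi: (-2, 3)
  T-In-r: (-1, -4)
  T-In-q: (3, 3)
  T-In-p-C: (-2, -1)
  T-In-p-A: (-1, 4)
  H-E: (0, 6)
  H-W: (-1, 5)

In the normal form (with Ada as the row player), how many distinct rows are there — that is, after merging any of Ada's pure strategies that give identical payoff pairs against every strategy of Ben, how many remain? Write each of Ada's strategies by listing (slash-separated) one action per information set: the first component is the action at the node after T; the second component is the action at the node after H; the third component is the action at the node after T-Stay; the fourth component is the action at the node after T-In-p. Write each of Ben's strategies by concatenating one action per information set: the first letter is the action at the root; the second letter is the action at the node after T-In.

8

Ada has 16 pure strategies: Stay/E/Lo/C, Stay/E/Lo/A, Stay/E/Hi/C, Stay/E/Hi/A, Stay/W/Lo/C, Stay/W/Lo/A, Stay/W/Hi/C, Stay/W/Hi/A, In/E/Lo/C, In/E/Lo/A, In/E/Hi/C, In/E/Hi/A, In/W/Lo/C, In/W/Lo/A, In/W/Hi/C, In/W/Hi/A. Columns: Tr, Tq, Tp, Hr, Hq, Hp.
{Stay/E/Lo/C, Stay/E/Lo/A} → row (0,5) (0,5) (0,5) (0,6) (0,6) (0,6)
{Stay/E/Hi/C, Stay/E/Hi/A} → row (-2,3) (-2,3) (-2,3) (0,6) (0,6) (0,6)
{Stay/W/Lo/C, Stay/W/Lo/A} → row (0,5) (0,5) (0,5) (-1,5) (-1,5) (-1,5)
{Stay/W/Hi/C, Stay/W/Hi/A} → row (-2,3) (-2,3) (-2,3) (-1,5) (-1,5) (-1,5)
{In/E/Lo/C, In/E/Hi/C} → row (-1,-4) (3,3) (-2,-1) (0,6) (0,6) (0,6)
{In/E/Lo/A, In/E/Hi/A} → row (-1,-4) (3,3) (-1,4) (0,6) (0,6) (0,6)
{In/W/Lo/C, In/W/Hi/C} → row (-1,-4) (3,3) (-2,-1) (-1,5) (-1,5) (-1,5)
{In/W/Lo/A, In/W/Hi/A} → row (-1,-4) (3,3) (-1,4) (-1,5) (-1,5) (-1,5)
That's 8 distinct rows out of 16 strategies.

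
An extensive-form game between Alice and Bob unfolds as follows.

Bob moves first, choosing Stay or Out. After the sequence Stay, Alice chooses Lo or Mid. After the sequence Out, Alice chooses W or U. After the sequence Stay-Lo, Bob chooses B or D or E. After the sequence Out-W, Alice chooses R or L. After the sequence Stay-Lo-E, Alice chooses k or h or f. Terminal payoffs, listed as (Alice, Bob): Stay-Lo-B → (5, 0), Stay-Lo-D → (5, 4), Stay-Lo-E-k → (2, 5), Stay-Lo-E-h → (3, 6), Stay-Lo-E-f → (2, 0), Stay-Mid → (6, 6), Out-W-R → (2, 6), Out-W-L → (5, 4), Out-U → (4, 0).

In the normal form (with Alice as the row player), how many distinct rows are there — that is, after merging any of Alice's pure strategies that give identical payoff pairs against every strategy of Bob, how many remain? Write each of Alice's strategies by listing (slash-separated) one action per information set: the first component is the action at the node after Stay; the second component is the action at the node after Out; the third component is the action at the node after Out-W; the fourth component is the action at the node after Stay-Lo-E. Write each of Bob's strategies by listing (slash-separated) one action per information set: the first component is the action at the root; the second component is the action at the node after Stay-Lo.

Alice has 24 pure strategies: Lo/W/R/k, Lo/W/R/h, Lo/W/R/f, Lo/W/L/k, Lo/W/L/h, Lo/W/L/f, Lo/U/R/k, Lo/U/R/h, Lo/U/R/f, Lo/U/L/k, Lo/U/L/h, Lo/U/L/f, Mid/W/R/k, Mid/W/R/h, Mid/W/R/f, Mid/W/L/k, Mid/W/L/h, Mid/W/L/f, Mid/U/R/k, Mid/U/R/h, Mid/U/R/f, Mid/U/L/k, Mid/U/L/h, Mid/U/L/f. Columns: Stay/B, Stay/D, Stay/E, Out/B, Out/D, Out/E.
{Lo/W/R/k} → row (5,0) (5,4) (2,5) (2,6) (2,6) (2,6)
{Lo/W/R/h} → row (5,0) (5,4) (3,6) (2,6) (2,6) (2,6)
{Lo/W/R/f} → row (5,0) (5,4) (2,0) (2,6) (2,6) (2,6)
{Lo/W/L/k} → row (5,0) (5,4) (2,5) (5,4) (5,4) (5,4)
{Lo/W/L/h} → row (5,0) (5,4) (3,6) (5,4) (5,4) (5,4)
{Lo/W/L/f} → row (5,0) (5,4) (2,0) (5,4) (5,4) (5,4)
{Lo/U/R/k, Lo/U/L/k} → row (5,0) (5,4) (2,5) (4,0) (4,0) (4,0)
{Lo/U/R/h, Lo/U/L/h} → row (5,0) (5,4) (3,6) (4,0) (4,0) (4,0)
{Lo/U/R/f, Lo/U/L/f} → row (5,0) (5,4) (2,0) (4,0) (4,0) (4,0)
{Mid/W/R/k, Mid/W/R/h, Mid/W/R/f} → row (6,6) (6,6) (6,6) (2,6) (2,6) (2,6)
{Mid/W/L/k, Mid/W/L/h, Mid/W/L/f} → row (6,6) (6,6) (6,6) (5,4) (5,4) (5,4)
{Mid/U/R/k, Mid/U/R/h, Mid/U/R/f, Mid/U/L/k, Mid/U/L/h, Mid/U/L/f} → row (6,6) (6,6) (6,6) (4,0) (4,0) (4,0)
That's 12 distinct rows out of 24 strategies.

12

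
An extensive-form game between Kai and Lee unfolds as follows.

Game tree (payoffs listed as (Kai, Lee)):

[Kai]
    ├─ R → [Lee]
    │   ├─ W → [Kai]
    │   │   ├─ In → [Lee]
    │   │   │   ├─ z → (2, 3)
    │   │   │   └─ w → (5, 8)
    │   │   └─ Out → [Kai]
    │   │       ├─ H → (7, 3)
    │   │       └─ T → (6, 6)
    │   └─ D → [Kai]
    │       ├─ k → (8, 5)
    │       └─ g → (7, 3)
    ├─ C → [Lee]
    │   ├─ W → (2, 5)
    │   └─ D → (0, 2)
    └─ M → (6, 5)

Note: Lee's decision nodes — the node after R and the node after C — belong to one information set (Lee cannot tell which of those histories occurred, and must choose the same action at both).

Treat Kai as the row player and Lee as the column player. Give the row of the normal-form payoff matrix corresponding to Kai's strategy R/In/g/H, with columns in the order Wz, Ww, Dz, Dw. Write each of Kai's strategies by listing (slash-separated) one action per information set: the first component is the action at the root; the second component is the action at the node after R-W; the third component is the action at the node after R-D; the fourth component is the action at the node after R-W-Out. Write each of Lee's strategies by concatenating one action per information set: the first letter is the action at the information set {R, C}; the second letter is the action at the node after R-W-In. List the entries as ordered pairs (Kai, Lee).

vs Wz: Kai plays R → Lee plays W at [R] → Kai plays In at [R-W] → Lee plays z at [R-W-In] → (2, 3)
vs Ww: Kai plays R → Lee plays W at [R] → Kai plays In at [R-W] → Lee plays w at [R-W-In] → (5, 8)
vs Dz: Kai plays R → Lee plays D at [R] → Kai plays g at [R-D] → (7, 3)
vs Dw: Kai plays R → Lee plays D at [R] → Kai plays g at [R-D] → (7, 3)

(2,3) (5,8) (7,3) (7,3)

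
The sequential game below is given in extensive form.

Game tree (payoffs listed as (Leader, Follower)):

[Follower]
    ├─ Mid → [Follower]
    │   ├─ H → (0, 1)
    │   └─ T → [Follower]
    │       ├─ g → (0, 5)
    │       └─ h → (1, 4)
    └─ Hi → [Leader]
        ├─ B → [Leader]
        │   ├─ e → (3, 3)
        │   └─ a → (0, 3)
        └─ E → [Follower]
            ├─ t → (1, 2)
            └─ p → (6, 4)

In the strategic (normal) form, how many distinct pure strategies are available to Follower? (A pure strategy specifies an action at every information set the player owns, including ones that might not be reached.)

16

Follower owns the root with actions {Mid, Hi} — two choices.
Follower owns the node after Mid with actions {H, T} — two choices.
Follower owns the node after Mid-T with actions {g, h} — two choices.
Follower owns the node after Hi-E with actions {t, p} — two choices.
A pure strategy fixes one action at each information set independently, so the count is the product 2 × 2 × 2 × 2 = 16.
(For reference, Leader has 4 pure strategies, giving a 16×4 normal-form matrix.)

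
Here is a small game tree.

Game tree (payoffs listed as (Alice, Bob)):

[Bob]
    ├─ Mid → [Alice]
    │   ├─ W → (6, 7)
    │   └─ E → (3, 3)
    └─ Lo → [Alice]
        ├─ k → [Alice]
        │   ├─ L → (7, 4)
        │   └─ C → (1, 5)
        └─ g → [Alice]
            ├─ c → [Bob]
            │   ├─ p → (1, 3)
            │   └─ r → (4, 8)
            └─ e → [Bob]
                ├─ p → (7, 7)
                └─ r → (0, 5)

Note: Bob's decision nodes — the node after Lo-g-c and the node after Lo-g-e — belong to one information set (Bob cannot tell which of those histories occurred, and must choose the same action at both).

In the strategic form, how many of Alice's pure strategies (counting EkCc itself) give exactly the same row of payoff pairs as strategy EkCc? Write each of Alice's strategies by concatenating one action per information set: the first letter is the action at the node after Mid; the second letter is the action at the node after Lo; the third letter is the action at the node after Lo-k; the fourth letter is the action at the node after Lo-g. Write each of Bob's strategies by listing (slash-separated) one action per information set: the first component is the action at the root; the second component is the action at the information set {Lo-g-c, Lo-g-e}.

Row for EkCc (columns Mid/p, Mid/r, Lo/p, Lo/r): (3,3) (3,3) (1,5) (1,5).
Under EkCc, Alice's choice at the node after Lo-g can never be reached regardless of what Bob does, so varying those choices leaves every outcome unchanged.
Holding the reachable choices fixed and varying the unreachable one freely already gives 2 equivalent strategies.
No other strategy reproduces this row, so those 2 are the full class: EkCc, EkCe.

2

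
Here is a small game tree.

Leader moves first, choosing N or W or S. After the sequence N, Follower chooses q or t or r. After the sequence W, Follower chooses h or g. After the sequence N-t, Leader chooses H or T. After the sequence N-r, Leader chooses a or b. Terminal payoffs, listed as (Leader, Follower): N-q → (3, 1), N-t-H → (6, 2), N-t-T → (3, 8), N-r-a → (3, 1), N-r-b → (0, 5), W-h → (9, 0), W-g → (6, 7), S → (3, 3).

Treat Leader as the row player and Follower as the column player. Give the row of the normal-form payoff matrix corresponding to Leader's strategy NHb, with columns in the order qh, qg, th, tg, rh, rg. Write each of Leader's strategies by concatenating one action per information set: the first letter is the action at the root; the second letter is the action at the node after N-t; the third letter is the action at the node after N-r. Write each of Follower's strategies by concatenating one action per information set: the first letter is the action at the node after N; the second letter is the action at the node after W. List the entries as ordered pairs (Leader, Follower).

vs qh: Leader plays N → Follower plays q at [N] → (3, 1)
vs qg: Leader plays N → Follower plays q at [N] → (3, 1)
vs th: Leader plays N → Follower plays t at [N] → Leader plays H at [N-t] → (6, 2)
vs tg: Leader plays N → Follower plays t at [N] → Leader plays H at [N-t] → (6, 2)
vs rh: Leader plays N → Follower plays r at [N] → Leader plays b at [N-r] → (0, 5)
vs rg: Leader plays N → Follower plays r at [N] → Leader plays b at [N-r] → (0, 5)

(3,1) (3,1) (6,2) (6,2) (0,5) (0,5)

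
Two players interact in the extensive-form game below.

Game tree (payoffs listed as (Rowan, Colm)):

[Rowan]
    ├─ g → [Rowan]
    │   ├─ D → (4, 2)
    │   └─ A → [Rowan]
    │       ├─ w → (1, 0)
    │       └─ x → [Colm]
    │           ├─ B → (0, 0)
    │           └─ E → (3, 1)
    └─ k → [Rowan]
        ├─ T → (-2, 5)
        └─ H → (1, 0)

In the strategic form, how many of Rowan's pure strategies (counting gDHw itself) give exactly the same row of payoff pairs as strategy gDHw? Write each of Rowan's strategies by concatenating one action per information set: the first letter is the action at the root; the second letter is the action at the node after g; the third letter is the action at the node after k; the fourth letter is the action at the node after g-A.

4

Row for gDHw (columns B, E): (4,2) (4,2).
Under gDHw, Rowan's choice at the node after k and at the node after g-A can never be reached regardless of what Colm does, so varying those choices leaves every outcome unchanged.
Holding the reachable choices fixed and varying the unreachable ones freely already gives 2 × 2 = 4 equivalent strategies.
No other strategy reproduces this row, so those 4 are the full class: gDTw, gDTx, gDHw, gDHx.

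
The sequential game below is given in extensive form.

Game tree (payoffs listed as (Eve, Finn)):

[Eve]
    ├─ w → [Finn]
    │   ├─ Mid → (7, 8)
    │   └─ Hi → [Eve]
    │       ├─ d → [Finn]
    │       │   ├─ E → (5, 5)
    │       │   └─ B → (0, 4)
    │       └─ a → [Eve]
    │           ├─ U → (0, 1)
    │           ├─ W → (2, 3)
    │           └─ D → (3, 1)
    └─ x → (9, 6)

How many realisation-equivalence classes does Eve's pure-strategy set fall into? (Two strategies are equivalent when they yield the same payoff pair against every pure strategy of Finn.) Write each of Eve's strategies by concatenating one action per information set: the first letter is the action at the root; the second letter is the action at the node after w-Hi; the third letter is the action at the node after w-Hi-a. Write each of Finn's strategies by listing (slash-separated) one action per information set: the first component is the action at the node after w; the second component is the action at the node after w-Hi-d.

Eve has 12 pure strategies: wdU, wdW, wdD, waU, waW, waD, xdU, xdW, xdD, xaU, xaW, xaD. Columns: Mid/E, Mid/B, Hi/E, Hi/B.
{wdU, wdW, wdD} → row (7,8) (7,8) (5,5) (0,4)
{waU} → row (7,8) (7,8) (0,1) (0,1)
{waW} → row (7,8) (7,8) (2,3) (2,3)
{waD} → row (7,8) (7,8) (3,1) (3,1)
{xdU, xdW, xdD, xaU, xaW, xaD} → row (9,6) (9,6) (9,6) (9,6)
That's 5 distinct rows out of 12 strategies.

5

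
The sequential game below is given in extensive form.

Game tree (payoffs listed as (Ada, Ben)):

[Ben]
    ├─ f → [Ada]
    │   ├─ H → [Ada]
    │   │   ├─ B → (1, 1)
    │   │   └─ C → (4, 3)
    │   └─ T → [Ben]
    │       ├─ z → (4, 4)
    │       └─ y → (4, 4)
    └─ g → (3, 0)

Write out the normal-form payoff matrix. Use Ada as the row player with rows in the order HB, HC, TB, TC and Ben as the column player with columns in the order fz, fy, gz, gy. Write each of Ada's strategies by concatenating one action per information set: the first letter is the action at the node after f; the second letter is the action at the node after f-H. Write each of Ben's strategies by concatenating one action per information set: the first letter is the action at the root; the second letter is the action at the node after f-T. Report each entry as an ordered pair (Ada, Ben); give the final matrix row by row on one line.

Row HB: fz→(1,1), fy→(1,1), gz→(3,0), gy→(3,0)
Row HC: fz→(4,3), fy→(4,3), gz→(3,0), gy→(3,0)
Row TB: fz→(4,4), fy→(4,4), gz→(3,0), gy→(3,0)
Row TC: fz→(4,4), fy→(4,4), gz→(3,0), gy→(3,0)

HB: (1,1) (1,1) (3,0) (3,0) | HC: (4,3) (4,3) (3,0) (3,0) | TB: (4,4) (4,4) (3,0) (3,0) | TC: (4,4) (4,4) (3,0) (3,0)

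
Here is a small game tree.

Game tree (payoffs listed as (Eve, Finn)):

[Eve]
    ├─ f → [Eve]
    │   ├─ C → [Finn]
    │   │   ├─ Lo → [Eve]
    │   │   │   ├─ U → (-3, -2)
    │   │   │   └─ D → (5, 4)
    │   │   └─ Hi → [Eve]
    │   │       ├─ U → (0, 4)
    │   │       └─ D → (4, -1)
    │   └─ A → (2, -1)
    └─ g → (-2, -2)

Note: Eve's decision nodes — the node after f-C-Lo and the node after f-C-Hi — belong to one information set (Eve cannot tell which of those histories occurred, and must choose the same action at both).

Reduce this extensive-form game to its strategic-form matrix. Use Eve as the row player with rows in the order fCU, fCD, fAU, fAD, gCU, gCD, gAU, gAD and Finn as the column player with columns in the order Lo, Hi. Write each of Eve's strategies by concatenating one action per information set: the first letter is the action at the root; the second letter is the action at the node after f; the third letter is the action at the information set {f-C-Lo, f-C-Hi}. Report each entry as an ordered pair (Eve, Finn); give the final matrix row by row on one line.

fCU: (-3,-2) (0,4) | fCD: (5,4) (4,-1) | fAU: (2,-1) (2,-1) | fAD: (2,-1) (2,-1) | gCU: (-2,-2) (-2,-2) | gCD: (-2,-2) (-2,-2) | gAU: (-2,-2) (-2,-2) | gAD: (-2,-2) (-2,-2)

Row fCU: Lo→(-3,-2), Hi→(0,4)
Row fCD: Lo→(5,4), Hi→(4,-1)
Row fAU: Lo→(2,-1), Hi→(2,-1)
Row fAD: Lo→(2,-1), Hi→(2,-1)
Row gCU: Lo→(-2,-2), Hi→(-2,-2)
Row gCD: Lo→(-2,-2), Hi→(-2,-2)
Row gAU: Lo→(-2,-2), Hi→(-2,-2)
Row gAD: Lo→(-2,-2), Hi→(-2,-2)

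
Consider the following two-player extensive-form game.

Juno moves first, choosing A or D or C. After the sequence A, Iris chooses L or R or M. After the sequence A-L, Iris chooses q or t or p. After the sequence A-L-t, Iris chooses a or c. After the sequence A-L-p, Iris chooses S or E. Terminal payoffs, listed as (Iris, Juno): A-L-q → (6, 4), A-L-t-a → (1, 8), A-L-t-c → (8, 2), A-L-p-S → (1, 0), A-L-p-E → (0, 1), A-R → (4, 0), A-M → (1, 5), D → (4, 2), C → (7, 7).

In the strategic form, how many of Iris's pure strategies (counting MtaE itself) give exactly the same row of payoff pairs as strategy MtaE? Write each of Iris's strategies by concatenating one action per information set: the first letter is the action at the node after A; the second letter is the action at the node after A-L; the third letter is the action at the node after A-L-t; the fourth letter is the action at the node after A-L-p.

Row for MtaE (columns A, D, C): (1,5) (4,2) (7,7).
Under MtaE, Iris's choice at the node after A-L and at the node after A-L-t and at the node after A-L-p can never be reached regardless of what Juno does, so varying those choices leaves every outcome unchanged.
Holding the reachable choices fixed and varying the unreachable ones freely already gives 3 × 2 × 2 = 12 equivalent strategies.
No other strategy reproduces this row, so those 12 are the full class: MqaS, MqaE, MqcS, MqcE, MtaS, MtaE, MtcS, MtcE, MpaS, MpaE, MpcS, MpcE.

12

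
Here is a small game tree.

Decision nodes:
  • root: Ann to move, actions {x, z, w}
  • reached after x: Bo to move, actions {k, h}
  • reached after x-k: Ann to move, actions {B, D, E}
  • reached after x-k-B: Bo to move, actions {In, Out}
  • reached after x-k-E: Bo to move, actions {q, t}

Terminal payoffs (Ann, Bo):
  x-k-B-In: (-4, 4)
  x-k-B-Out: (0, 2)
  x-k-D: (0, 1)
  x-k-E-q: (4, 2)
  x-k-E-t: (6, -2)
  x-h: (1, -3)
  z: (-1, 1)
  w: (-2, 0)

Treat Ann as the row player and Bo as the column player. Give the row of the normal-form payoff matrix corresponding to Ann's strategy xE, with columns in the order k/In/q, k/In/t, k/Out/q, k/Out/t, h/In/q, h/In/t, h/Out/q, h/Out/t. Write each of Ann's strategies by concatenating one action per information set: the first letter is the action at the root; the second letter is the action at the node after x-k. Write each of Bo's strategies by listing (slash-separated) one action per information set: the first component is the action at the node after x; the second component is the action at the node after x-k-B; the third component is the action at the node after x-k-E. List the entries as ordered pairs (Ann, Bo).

vs k/In/q: Ann plays x → Bo plays k at [x] → Ann plays E at [x-k] → Bo plays q at [x-k-E] → (4, 2)
vs k/In/t: Ann plays x → Bo plays k at [x] → Ann plays E at [x-k] → Bo plays t at [x-k-E] → (6, -2)
vs k/Out/q: Ann plays x → Bo plays k at [x] → Ann plays E at [x-k] → Bo plays q at [x-k-E] → (4, 2)
vs k/Out/t: Ann plays x → Bo plays k at [x] → Ann plays E at [x-k] → Bo plays t at [x-k-E] → (6, -2)
vs h/In/q: Ann plays x → Bo plays h at [x] → (1, -3)
vs h/In/t: Ann plays x → Bo plays h at [x] → (1, -3)
vs h/Out/q: Ann plays x → Bo plays h at [x] → (1, -3)
vs h/Out/t: Ann plays x → Bo plays h at [x] → (1, -3)

(4,2) (6,-2) (4,2) (6,-2) (1,-3) (1,-3) (1,-3) (1,-3)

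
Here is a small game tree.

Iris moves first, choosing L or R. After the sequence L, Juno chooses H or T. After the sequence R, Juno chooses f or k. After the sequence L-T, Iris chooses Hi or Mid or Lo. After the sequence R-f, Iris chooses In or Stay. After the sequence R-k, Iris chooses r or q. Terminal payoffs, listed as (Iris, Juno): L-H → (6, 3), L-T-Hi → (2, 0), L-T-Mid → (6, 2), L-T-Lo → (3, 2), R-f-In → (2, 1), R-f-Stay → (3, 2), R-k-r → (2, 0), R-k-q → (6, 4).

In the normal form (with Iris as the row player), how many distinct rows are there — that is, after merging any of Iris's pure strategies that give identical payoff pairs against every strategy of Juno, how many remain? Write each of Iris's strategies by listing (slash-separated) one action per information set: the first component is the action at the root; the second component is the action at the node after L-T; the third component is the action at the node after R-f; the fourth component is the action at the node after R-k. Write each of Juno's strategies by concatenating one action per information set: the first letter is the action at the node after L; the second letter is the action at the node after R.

Iris has 24 pure strategies: L/Hi/In/r, L/Hi/In/q, L/Hi/Stay/r, L/Hi/Stay/q, L/Mid/In/r, L/Mid/In/q, L/Mid/Stay/r, L/Mid/Stay/q, L/Lo/In/r, L/Lo/In/q, L/Lo/Stay/r, L/Lo/Stay/q, R/Hi/In/r, R/Hi/In/q, R/Hi/Stay/r, R/Hi/Stay/q, R/Mid/In/r, R/Mid/In/q, R/Mid/Stay/r, R/Mid/Stay/q, R/Lo/In/r, R/Lo/In/q, R/Lo/Stay/r, R/Lo/Stay/q. Columns: Hf, Hk, Tf, Tk.
{L/Hi/In/r, L/Hi/In/q, L/Hi/Stay/r, L/Hi/Stay/q} → row (6,3) (6,3) (2,0) (2,0)
{L/Mid/In/r, L/Mid/In/q, L/Mid/Stay/r, L/Mid/Stay/q} → row (6,3) (6,3) (6,2) (6,2)
{L/Lo/In/r, L/Lo/In/q, L/Lo/Stay/r, L/Lo/Stay/q} → row (6,3) (6,3) (3,2) (3,2)
{R/Hi/In/r, R/Mid/In/r, R/Lo/In/r} → row (2,1) (2,0) (2,1) (2,0)
{R/Hi/In/q, R/Mid/In/q, R/Lo/In/q} → row (2,1) (6,4) (2,1) (6,4)
{R/Hi/Stay/r, R/Mid/Stay/r, R/Lo/Stay/r} → row (3,2) (2,0) (3,2) (2,0)
{R/Hi/Stay/q, R/Mid/Stay/q, R/Lo/Stay/q} → row (3,2) (6,4) (3,2) (6,4)
That's 7 distinct rows out of 24 strategies.

7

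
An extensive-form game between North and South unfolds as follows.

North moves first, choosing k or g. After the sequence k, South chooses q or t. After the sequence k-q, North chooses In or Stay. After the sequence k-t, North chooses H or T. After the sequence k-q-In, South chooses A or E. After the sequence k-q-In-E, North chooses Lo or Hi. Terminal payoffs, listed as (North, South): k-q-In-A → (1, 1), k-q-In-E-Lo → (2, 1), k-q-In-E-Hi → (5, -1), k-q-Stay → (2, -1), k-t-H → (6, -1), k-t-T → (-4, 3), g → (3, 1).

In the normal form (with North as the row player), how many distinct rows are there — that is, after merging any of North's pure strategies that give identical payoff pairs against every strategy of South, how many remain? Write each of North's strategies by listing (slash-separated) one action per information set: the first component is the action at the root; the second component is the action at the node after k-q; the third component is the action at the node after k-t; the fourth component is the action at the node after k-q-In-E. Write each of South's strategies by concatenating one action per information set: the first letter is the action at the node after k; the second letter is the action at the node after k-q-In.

7

North has 16 pure strategies: k/In/H/Lo, k/In/H/Hi, k/In/T/Lo, k/In/T/Hi, k/Stay/H/Lo, k/Stay/H/Hi, k/Stay/T/Lo, k/Stay/T/Hi, g/In/H/Lo, g/In/H/Hi, g/In/T/Lo, g/In/T/Hi, g/Stay/H/Lo, g/Stay/H/Hi, g/Stay/T/Lo, g/Stay/T/Hi. Columns: qA, qE, tA, tE.
{k/In/H/Lo} → row (1,1) (2,1) (6,-1) (6,-1)
{k/In/H/Hi} → row (1,1) (5,-1) (6,-1) (6,-1)
{k/In/T/Lo} → row (1,1) (2,1) (-4,3) (-4,3)
{k/In/T/Hi} → row (1,1) (5,-1) (-4,3) (-4,3)
{k/Stay/H/Lo, k/Stay/H/Hi} → row (2,-1) (2,-1) (6,-1) (6,-1)
{k/Stay/T/Lo, k/Stay/T/Hi} → row (2,-1) (2,-1) (-4,3) (-4,3)
{g/In/H/Lo, g/In/H/Hi, g/In/T/Lo, g/In/T/Hi, g/Stay/H/Lo, g/Stay/H/Hi, g/Stay/T/Lo, g/Stay/T/Hi} → row (3,1) (3,1) (3,1) (3,1)
That's 7 distinct rows out of 16 strategies.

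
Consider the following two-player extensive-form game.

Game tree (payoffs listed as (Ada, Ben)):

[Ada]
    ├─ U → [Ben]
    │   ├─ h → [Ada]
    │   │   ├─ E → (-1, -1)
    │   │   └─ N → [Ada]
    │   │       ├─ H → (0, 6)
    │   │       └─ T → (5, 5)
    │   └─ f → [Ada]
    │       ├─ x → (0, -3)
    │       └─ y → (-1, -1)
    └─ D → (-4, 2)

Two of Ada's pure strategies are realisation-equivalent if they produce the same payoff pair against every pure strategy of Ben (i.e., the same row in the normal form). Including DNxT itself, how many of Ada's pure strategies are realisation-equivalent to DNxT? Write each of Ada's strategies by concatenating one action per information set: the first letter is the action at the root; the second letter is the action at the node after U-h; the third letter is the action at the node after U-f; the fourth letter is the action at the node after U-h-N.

8

Row for DNxT (columns h, f): (-4,2) (-4,2).
Under DNxT, Ada's choice at the node after U-h and at the node after U-f and at the node after U-h-N can never be reached regardless of what Ben does, so varying those choices leaves every outcome unchanged.
Holding the reachable choices fixed and varying the unreachable ones freely already gives 2 × 2 × 2 = 8 equivalent strategies.
No other strategy reproduces this row, so those 8 are the full class: DExH, DExT, DEyH, DEyT, DNxH, DNxT, DNyH, DNyT.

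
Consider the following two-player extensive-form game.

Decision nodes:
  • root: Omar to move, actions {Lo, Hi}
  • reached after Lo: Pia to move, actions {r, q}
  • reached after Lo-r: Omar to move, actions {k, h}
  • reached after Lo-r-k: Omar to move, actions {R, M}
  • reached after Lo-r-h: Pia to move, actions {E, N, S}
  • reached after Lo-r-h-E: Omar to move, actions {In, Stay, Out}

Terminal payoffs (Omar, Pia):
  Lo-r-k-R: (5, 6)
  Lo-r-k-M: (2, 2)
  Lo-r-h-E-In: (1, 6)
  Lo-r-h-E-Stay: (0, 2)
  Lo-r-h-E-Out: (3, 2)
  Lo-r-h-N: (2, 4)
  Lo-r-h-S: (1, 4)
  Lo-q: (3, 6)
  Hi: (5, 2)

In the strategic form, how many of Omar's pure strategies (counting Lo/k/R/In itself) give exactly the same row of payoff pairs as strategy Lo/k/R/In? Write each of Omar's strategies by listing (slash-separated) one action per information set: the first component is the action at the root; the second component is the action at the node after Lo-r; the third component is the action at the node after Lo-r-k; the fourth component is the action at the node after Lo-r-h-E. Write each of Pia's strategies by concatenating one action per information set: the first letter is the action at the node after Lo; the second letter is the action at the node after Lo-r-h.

Row for Lo/k/R/In (columns rE, rN, rS, qE, qN, qS): (5,6) (5,6) (5,6) (3,6) (3,6) (3,6).
Under Lo/k/R/In, Omar's choice at the node after Lo-r-h-E can never be reached regardless of what Pia does, so varying those choices leaves every outcome unchanged.
Holding the reachable choices fixed and varying the unreachable one freely already gives 3 equivalent strategies.
No other strategy reproduces this row, so those 3 are the full class: Lo/k/R/In, Lo/k/R/Stay, Lo/k/R/Out.

3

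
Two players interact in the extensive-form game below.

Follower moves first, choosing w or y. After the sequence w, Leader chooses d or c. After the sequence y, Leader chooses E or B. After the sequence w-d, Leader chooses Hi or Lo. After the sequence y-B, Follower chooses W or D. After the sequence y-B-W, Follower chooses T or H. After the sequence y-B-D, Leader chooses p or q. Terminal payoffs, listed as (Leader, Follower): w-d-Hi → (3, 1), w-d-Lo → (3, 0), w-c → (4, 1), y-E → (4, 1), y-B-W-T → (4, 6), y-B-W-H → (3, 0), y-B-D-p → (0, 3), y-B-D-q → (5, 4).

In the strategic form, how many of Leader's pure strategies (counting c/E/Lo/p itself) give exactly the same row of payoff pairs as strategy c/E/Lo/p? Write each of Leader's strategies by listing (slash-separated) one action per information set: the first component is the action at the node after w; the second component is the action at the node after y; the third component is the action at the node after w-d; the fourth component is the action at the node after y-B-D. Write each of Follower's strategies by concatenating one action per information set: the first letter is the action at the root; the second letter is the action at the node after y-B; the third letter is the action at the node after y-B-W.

Row for c/E/Lo/p (columns wWT, wWH, wDT, wDH, yWT, yWH, yDT, yDH): (4,1) (4,1) (4,1) (4,1) (4,1) (4,1) (4,1) (4,1).
Under c/E/Lo/p, Leader's choice at the node after w-d and at the node after y-B-D can never be reached regardless of what Follower does, so varying those choices leaves every outcome unchanged.
Holding the reachable choices fixed and varying the unreachable ones freely already gives 2 × 2 = 4 equivalent strategies.
No other strategy reproduces this row, so those 4 are the full class: c/E/Hi/p, c/E/Hi/q, c/E/Lo/p, c/E/Lo/q.

4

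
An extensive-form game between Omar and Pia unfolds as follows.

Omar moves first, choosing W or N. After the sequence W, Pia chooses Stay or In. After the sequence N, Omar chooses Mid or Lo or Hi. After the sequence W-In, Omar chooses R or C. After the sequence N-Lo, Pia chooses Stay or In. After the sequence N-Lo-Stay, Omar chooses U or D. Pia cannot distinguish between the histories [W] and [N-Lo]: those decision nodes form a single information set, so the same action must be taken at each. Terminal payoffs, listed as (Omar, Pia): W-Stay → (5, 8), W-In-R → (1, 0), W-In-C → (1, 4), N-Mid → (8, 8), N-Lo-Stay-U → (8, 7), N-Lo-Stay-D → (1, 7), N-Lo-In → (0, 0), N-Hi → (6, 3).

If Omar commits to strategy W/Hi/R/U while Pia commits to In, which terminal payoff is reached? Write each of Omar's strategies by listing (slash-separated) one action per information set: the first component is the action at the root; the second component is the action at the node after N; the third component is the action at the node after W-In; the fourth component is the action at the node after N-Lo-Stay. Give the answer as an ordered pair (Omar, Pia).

(1, 0)

Trace the play path from the root:
  Omar plays W
  Pia plays In at [W]
  Omar plays R at [W-In]
→ terminal payoff (1, 0).
(Omar's choice at the node after N is never reached on this path, so it doesn't affect the outcome.)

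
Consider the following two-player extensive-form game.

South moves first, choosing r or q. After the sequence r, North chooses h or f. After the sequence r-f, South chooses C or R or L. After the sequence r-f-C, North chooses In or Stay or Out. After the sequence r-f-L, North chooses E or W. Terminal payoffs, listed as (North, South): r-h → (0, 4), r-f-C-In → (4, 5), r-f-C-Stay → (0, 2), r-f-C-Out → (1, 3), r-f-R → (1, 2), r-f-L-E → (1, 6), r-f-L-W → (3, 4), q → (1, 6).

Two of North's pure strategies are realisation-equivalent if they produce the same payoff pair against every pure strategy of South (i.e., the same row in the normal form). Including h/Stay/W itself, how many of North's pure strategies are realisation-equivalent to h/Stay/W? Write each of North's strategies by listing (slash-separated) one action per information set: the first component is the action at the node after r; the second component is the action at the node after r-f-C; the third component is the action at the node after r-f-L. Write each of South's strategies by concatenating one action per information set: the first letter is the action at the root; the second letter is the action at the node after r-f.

6

Row for h/Stay/W (columns rC, rR, rL, qC, qR, qL): (0,4) (0,4) (0,4) (1,6) (1,6) (1,6).
Under h/Stay/W, North's choice at the node after r-f-C and at the node after r-f-L can never be reached regardless of what South does, so varying those choices leaves every outcome unchanged.
Holding the reachable choices fixed and varying the unreachable ones freely already gives 3 × 2 = 6 equivalent strategies.
No other strategy reproduces this row, so those 6 are the full class: h/In/E, h/In/W, h/Stay/E, h/Stay/W, h/Out/E, h/Out/W.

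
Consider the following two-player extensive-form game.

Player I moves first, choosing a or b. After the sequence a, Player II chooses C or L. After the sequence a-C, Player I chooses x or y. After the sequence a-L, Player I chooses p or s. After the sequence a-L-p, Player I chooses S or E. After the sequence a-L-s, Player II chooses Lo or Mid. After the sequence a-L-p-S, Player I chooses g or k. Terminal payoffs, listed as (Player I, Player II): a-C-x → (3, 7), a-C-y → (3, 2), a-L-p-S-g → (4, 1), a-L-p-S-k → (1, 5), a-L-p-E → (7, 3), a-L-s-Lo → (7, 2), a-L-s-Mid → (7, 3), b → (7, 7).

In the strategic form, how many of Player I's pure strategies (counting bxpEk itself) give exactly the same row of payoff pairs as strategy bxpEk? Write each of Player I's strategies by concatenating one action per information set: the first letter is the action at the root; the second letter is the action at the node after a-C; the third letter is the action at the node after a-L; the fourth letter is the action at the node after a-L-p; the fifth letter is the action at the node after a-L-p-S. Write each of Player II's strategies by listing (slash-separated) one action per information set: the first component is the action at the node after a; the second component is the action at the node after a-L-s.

16

Row for bxpEk (columns C/Lo, C/Mid, L/Lo, L/Mid): (7,7) (7,7) (7,7) (7,7).
Under bxpEk, Player I's choice at the node after a-C and at the node after a-L and at the node after a-L-p and at the node after a-L-p-S can never be reached regardless of what Player II does, so varying those choices leaves every outcome unchanged.
Holding the reachable choices fixed and varying the unreachable ones freely already gives 2 × 2 × 2 × 2 = 16 equivalent strategies.
No other strategy reproduces this row, so those 16 are the full class: bxpSg, bxpSk, bxpEg, bxpEk, bxsSg, bxsSk, bxsEg, bxsEk, bypSg, bypSk, bypEg, bypEk, bysSg, bysSk, bysEg, bysEk.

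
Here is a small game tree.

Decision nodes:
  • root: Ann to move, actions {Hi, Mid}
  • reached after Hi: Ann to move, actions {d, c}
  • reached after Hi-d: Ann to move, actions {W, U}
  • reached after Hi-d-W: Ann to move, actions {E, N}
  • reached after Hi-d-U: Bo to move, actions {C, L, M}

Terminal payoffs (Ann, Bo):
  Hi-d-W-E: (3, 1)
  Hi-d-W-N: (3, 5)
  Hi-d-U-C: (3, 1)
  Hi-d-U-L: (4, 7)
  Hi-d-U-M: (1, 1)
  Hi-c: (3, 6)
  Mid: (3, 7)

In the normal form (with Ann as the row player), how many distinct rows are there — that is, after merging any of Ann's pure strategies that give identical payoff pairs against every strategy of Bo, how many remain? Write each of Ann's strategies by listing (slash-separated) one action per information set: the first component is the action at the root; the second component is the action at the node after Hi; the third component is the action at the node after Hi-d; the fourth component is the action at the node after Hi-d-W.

Ann has 16 pure strategies: Hi/d/W/E, Hi/d/W/N, Hi/d/U/E, Hi/d/U/N, Hi/c/W/E, Hi/c/W/N, Hi/c/U/E, Hi/c/U/N, Mid/d/W/E, Mid/d/W/N, Mid/d/U/E, Mid/d/U/N, Mid/c/W/E, Mid/c/W/N, Mid/c/U/E, Mid/c/U/N. Columns: C, L, M.
{Hi/d/W/E} → row (3,1) (3,1) (3,1)
{Hi/d/W/N} → row (3,5) (3,5) (3,5)
{Hi/d/U/E, Hi/d/U/N} → row (3,1) (4,7) (1,1)
{Hi/c/W/E, Hi/c/W/N, Hi/c/U/E, Hi/c/U/N} → row (3,6) (3,6) (3,6)
{Mid/d/W/E, Mid/d/W/N, Mid/d/U/E, Mid/d/U/N, Mid/c/W/E, Mid/c/W/N, Mid/c/U/E, Mid/c/U/N} → row (3,7) (3,7) (3,7)
That's 5 distinct rows out of 16 strategies.

5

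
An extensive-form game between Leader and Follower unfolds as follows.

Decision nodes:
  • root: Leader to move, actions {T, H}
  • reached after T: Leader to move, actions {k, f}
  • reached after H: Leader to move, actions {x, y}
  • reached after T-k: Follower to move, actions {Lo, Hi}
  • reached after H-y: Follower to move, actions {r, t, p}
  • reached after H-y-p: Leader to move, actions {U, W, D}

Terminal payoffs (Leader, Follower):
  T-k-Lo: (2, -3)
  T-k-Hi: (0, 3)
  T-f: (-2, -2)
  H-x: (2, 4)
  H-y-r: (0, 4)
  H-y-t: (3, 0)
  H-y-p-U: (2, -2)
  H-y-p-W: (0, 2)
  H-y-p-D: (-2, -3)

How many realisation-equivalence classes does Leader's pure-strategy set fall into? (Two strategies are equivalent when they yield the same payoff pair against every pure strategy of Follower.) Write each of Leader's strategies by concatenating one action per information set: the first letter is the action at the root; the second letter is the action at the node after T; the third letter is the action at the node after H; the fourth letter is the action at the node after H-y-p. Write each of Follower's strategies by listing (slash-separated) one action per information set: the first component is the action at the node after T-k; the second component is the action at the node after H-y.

6

Leader has 24 pure strategies: TkxU, TkxW, TkxD, TkyU, TkyW, TkyD, TfxU, TfxW, TfxD, TfyU, TfyW, TfyD, HkxU, HkxW, HkxD, HkyU, HkyW, HkyD, HfxU, HfxW, HfxD, HfyU, HfyW, HfyD. Columns: Lo/r, Lo/t, Lo/p, Hi/r, Hi/t, Hi/p.
{TkxU, TkxW, TkxD, TkyU, TkyW, TkyD} → row (2,-3) (2,-3) (2,-3) (0,3) (0,3) (0,3)
{TfxU, TfxW, TfxD, TfyU, TfyW, TfyD} → row (-2,-2) (-2,-2) (-2,-2) (-2,-2) (-2,-2) (-2,-2)
{HkxU, HkxW, HkxD, HfxU, HfxW, HfxD} → row (2,4) (2,4) (2,4) (2,4) (2,4) (2,4)
{HkyU, HfyU} → row (0,4) (3,0) (2,-2) (0,4) (3,0) (2,-2)
{HkyW, HfyW} → row (0,4) (3,0) (0,2) (0,4) (3,0) (0,2)
{HkyD, HfyD} → row (0,4) (3,0) (-2,-3) (0,4) (3,0) (-2,-3)
That's 6 distinct rows out of 24 strategies.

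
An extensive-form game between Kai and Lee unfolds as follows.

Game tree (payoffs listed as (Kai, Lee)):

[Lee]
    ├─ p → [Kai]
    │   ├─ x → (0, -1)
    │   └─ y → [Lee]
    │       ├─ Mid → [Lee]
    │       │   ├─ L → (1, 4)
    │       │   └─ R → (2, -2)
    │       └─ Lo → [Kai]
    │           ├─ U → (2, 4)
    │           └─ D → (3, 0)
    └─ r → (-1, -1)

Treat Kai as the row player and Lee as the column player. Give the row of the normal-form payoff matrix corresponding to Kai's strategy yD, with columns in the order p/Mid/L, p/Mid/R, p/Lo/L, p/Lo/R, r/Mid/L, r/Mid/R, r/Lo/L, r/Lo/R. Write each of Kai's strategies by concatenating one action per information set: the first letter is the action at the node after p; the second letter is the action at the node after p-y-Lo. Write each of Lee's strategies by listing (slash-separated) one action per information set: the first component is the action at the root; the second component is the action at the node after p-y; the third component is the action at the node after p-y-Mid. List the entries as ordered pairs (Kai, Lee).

vs p/Mid/L: Lee plays p → Kai plays y at [p] → Lee plays Mid at [p-y] → Lee plays L at [p-y-Mid] → (1, 4)
vs p/Mid/R: Lee plays p → Kai plays y at [p] → Lee plays Mid at [p-y] → Lee plays R at [p-y-Mid] → (2, -2)
vs p/Lo/L: Lee plays p → Kai plays y at [p] → Lee plays Lo at [p-y] → Kai plays D at [p-y-Lo] → (3, 0)
vs p/Lo/R: Lee plays p → Kai plays y at [p] → Lee plays Lo at [p-y] → Kai plays D at [p-y-Lo] → (3, 0)
vs r/Mid/L: Lee plays r → (-1, -1)
vs r/Mid/R: Lee plays r → (-1, -1)
vs r/Lo/L: Lee plays r → (-1, -1)
vs r/Lo/R: Lee plays r → (-1, -1)

(1,4) (2,-2) (3,0) (3,0) (-1,-1) (-1,-1) (-1,-1) (-1,-1)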